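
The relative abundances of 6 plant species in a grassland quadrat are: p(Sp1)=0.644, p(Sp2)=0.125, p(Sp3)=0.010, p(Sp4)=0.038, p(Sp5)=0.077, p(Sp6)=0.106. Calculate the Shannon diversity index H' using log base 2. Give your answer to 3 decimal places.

1.658

Each pᵢ log₂ pᵢ term (working shown to 5 dp, full precision carried): 0.644×(-0.63487)=-0.40885, 0.125×(-3.00000)=-0.37500, 0.01×(-6.64386)=-0.06644, 0.038×(-4.71786)=-0.17928, 0.077×(-3.69900)=-0.28482, 0.106×(-3.23786)=-0.34321.
Sum = -1.65761, so H' = 1.658.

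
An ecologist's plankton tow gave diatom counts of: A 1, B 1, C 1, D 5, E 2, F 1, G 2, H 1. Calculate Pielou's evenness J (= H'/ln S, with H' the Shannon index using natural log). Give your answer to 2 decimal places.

0.90

Total N = 1+1+1+5+2+1+2+1 = 14, so the proportions are 0.0714, 0.0714, 0.0714, 0.3571, 0.1429, 0.0714, 0.1429, 0.0714 (working shown to 4 dp, full precision carried).
H' = −Σ pᵢ ln pᵢ = −((-0.1885) + (-0.1885) + (-0.1885) + (-0.3677) + (-0.2780) + (-0.1885) + (-0.2780) + (-0.1885)) = 1.8662.
With S = 8 species, ln S = 2.0794, so J = 1.8662/2.0794 = 0.8975, i.e. 0.90 to 2 decimal places.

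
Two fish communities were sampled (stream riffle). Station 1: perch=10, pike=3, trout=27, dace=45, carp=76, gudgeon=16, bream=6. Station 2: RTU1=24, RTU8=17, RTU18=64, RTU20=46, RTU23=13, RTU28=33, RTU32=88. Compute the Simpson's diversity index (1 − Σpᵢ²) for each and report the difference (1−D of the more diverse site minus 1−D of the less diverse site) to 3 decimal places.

Station 1: N=183, proportions 0.0546448, 0.0163934, 0.147541, 0.2459016, 0.4153005, 0.0874317, 0.0327869, giving 1−D = 0.7333154 (working shown to 7 dp, full precision carried).
Station 2: N=285, proportions 0.0842105, 0.0596491, 0.2245614, 0.1614035, 0.045614, 0.1157895, 0.3087719, giving 1−D = 0.8020437.
Difference = |0.7333154 − 0.8020437| = 0.0687283, i.e. 0.069 to 3 decimal places.

0.069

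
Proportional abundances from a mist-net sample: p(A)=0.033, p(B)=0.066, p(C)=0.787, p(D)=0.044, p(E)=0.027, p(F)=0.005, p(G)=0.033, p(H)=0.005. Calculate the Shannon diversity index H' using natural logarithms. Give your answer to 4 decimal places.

Each pᵢ ln pᵢ term (working shown to 6 dp, full precision carried): 0.033×(-3.411248)=-0.112571, 0.066×(-2.718101)=-0.179395, 0.787×(-0.239527)=-0.188508, 0.044×(-3.123566)=-0.137437, 0.027×(-3.611918)=-0.097522, 0.005×(-5.298317)=-0.026492, 0.033×(-3.411248)=-0.112571, 0.005×(-5.298317)=-0.026492.
Sum = -0.880987, so H' = 0.8810.

0.8810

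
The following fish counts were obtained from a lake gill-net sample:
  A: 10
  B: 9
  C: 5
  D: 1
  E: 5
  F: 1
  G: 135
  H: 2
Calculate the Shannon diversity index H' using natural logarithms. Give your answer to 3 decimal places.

0.823

Total N = 10+9+5+1+5+1+135+2 = 168, so the proportions are 0.05952, 0.05357, 0.02976, 0.00595, 0.02976, 0.00595, 0.80357, 0.0119 (working shown to 5 dp, full precision carried).
Each pᵢ ln pᵢ term: 0.05952×(-2.82138)=-0.16794, 0.05357×(-2.92674)=-0.15679, 0.02976×(-3.51453)=-0.10460, 0.00595×(-5.12396)=-0.03050, 0.02976×(-3.51453)=-0.10460, 0.00595×(-5.12396)=-0.03050, 0.80357×(-0.21869)=-0.17573, 0.0119×(-4.43082)=-0.05275.
Sum = -0.82341, so H' = 0.823.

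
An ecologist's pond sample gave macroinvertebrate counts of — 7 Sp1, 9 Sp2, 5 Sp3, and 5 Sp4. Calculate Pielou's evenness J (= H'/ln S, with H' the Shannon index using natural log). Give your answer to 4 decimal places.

0.9771

Total N = 7+9+5+5 = 26, so the proportions are 0.269231, 0.346154, 0.192308, 0.192308 (working shown to 6 dp, full precision carried).
H' = −Σ pᵢ ln pᵢ = −((-0.353281) + (-0.367225) + (-0.317050) + (-0.317050)) = 1.354605.
With S = 4 species, ln S = 1.386294, so J = 1.354605/1.386294 = 0.977141, i.e. 0.9771 to 4 decimal places.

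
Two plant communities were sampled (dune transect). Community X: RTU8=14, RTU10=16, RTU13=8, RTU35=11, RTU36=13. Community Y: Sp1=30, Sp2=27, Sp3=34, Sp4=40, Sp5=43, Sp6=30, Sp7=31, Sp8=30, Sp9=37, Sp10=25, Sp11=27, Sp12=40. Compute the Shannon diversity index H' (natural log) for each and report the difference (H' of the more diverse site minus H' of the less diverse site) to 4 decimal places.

0.8862

Community X: N=62, proportions 0.2258065, 0.2580645, 0.1290323, 0.1774194, 0.2096774, giving H' = 1.5841514 (working shown to 7 dp, full precision carried).
Community Y: N=394, proportions 0.0761421, 0.0685279, 0.0862944, 0.1015228, 0.1091371, 0.0761421, 0.0786802, 0.0761421, 0.0939086, 0.0634518, 0.0685279, 0.1015228, giving H' = 2.4703848.
Difference = |1.5841514 − 2.4703848| = 0.8862334, i.e. 0.8862 to 4 decimal places.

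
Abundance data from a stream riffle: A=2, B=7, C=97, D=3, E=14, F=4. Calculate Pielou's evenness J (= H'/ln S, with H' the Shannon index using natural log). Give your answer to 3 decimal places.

0.486

Total N = 2+7+97+3+14+4 = 127, so the proportions are 0.01575, 0.05512, 0.76378, 0.02362, 0.11024, 0.0315 (working shown to 5 dp, full precision carried).
H' = −Σ pᵢ ln pᵢ = −((-0.06537) + (-0.15975) + (-0.20582) + (-0.08848) + (-0.24309) + (-0.10891)) = 0.87141.
With S = 6 species, ln S = 1.79176, so J = 0.87141/1.79176 = 0.48634, i.e. 0.486 to 3 decimal places.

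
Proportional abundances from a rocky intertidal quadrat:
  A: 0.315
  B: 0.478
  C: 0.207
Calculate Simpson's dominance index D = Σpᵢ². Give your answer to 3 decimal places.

0.371

D = 0.315² + 0.478² + 0.207² = 0.09923 + 0.22848 + 0.04285 = 0.37056 (working shown to 5 dp, full precision carried).
To 3 decimal places, D = 0.371.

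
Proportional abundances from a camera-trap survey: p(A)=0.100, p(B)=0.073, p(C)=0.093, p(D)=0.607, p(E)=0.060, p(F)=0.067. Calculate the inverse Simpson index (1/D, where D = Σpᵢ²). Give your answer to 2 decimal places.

2.50

D = 0.1² + 0.073² + 0.093² + 0.607² + 0.06² + 0.067² = 0.01000 + 0.00533 + 0.00865 + 0.36845 + 0.00360 + 0.00449 = 0.40052 (working shown to 5 dp, full precision carried).
So 1/D = 2.4968, i.e. 2.50 to 2 decimal places.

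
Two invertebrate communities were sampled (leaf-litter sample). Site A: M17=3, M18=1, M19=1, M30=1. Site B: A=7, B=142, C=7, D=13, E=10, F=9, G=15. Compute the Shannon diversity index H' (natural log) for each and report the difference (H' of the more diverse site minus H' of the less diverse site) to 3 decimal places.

Site A: N=6, proportions 0.5, 0.166667, 0.166667, 0.166667, giving H' = 1.242453 (working shown to 6 dp, full precision carried).
Site B: N=203, proportions 0.034483, 0.699507, 0.034483, 0.064039, 0.049261, 0.044335, 0.073892, giving H' = 1.137166.
Difference = |1.242453 − 1.137166| = 0.105287, i.e. 0.105 to 3 decimal places.

0.105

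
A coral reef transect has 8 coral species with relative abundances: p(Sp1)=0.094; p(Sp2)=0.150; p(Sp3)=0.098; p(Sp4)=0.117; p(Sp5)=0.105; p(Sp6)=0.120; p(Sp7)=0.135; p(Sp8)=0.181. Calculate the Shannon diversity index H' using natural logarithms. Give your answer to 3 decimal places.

Each pᵢ ln pᵢ term (working shown to 5 dp, full precision carried): 0.094×(-2.36446)=-0.22226, 0.15×(-1.89712)=-0.28457, 0.098×(-2.32279)=-0.22763, 0.117×(-2.14558)=-0.25103, 0.105×(-2.25379)=-0.23665, 0.12×(-2.12026)=-0.25443, 0.135×(-2.00248)=-0.27033, 0.181×(-1.70926)=-0.30938.
Sum = -2.05628, so H' = 2.056.

2.056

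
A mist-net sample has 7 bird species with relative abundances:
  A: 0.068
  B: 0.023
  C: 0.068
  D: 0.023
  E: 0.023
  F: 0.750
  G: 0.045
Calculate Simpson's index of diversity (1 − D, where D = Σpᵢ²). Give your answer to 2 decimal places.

0.42

D = 0.068² + 0.023² + 0.068² + 0.023² + 0.023² + 0.75² + 0.045² = 0.0046 + 0.0005 + 0.0046 + 0.0005 + 0.0005 + 0.5625 + 0.0020 = 0.5754 (working shown to 4 dp, full precision carried).
So 1 − D = 0.4246, i.e. 0.42 to 2 decimal places.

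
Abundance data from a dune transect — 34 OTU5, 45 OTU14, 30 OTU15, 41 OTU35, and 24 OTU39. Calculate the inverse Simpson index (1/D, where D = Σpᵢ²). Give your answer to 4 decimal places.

4.7769

Total N = 34+45+30+41+24 = 174, so the proportions are 0.1954023, 0.25862069, 0.17241379, 0.23563218, 0.13793103 (working shown to 8 dp, full precision carried).
D = 0.1954023² + 0.25862069² + 0.17241379² + 0.23563218² + 0.13793103² = 0.03818206 + 0.06688466 + 0.02972652 + 0.05552253 + 0.01902497 = 0.20934073.
So 1/D = 4.776901, i.e. 4.7769 to 4 decimal places.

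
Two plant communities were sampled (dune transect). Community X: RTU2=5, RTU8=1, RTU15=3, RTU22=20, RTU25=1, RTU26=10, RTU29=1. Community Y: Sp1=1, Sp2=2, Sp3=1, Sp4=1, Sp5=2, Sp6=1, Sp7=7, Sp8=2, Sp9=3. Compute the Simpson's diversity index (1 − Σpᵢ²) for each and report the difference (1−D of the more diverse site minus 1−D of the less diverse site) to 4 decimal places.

0.1345

Community X: N=41, proportions 0.121951, 0.02439, 0.073171, 0.487805, 0.02439, 0.243902, 0.02439, giving 1−D = 0.680547 (working shown to 6 dp, full precision carried).
Community Y: N=20, proportions 0.05, 0.1, 0.05, 0.05, 0.1, 0.05, 0.35, 0.1, 0.15, giving 1−D = 0.815000.
Difference = |0.680547 − 0.815000| = 0.134453, i.e. 0.1345 to 4 decimal places.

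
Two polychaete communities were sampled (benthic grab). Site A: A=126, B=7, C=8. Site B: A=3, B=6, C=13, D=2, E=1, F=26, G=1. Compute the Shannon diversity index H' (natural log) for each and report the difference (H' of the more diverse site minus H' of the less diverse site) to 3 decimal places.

0.972

Site A: N=141, proportions 0.89362, 0.04965, 0.05674, giving H' = 0.41239 (working shown to 5 dp, full precision carried).
Site B: N=52, proportions 0.05769, 0.11538, 0.25, 0.03846, 0.01923, 0.5, 0.01923, giving H' = 1.38418.
Difference = |0.41239 − 1.38418| = 0.97179, i.e. 0.972 to 3 decimal places.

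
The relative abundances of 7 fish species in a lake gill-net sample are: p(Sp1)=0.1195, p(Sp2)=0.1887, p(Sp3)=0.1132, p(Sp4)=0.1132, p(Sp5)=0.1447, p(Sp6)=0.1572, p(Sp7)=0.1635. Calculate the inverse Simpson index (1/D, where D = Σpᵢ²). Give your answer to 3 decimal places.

6.761

D = 0.1195² + 0.1887² + 0.1132² + 0.1132² + 0.1447² + 0.1572² + 0.1635² = 0.0142802 + 0.0356077 + 0.0128142 + 0.0128142 + 0.0209381 + 0.0247118 + 0.0267323 = 0.1478986 (working shown to 7 dp, full precision carried).
So 1/D = 6.76139, i.e. 6.761 to 3 decimal places.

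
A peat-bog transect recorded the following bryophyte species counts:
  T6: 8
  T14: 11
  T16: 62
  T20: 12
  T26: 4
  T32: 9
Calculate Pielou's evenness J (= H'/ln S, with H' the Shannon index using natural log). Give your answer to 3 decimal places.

Total N = 8+11+62+12+4+9 = 106, so the proportions are 0.07547, 0.10377, 0.58491, 0.11321, 0.03774, 0.08491 (working shown to 5 dp, full precision carried).
H' = −Σ pᵢ ln pᵢ = −((-0.19502) + (-0.23510) + (-0.31369) + (-0.24663) + (-0.12367) + (-0.20940)) = 1.32350.
With S = 6 species, ln S = 1.79176, so J = 1.32350/1.79176 = 0.73866, i.e. 0.739 to 3 decimal places.

0.739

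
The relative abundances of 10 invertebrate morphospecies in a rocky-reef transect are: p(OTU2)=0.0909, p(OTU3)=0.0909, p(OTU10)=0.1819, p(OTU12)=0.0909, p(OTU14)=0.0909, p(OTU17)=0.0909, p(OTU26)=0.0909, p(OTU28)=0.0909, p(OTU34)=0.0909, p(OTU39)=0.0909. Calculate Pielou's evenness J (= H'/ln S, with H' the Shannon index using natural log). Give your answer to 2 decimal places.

0.99

H' = −Σ pᵢ ln pᵢ = −((-0.2180) + (-0.2180) + (-0.3100) + (-0.2180) + (-0.2180) + (-0.2180) + (-0.2180) + (-0.2180) + (-0.2180) + (-0.2180)) = 2.2718 (working shown to 4 dp, full precision carried).
With S = 10 species, ln S = 2.3026, so J = 2.2718/2.3026 = 0.9866, i.e. 0.99 to 2 decimal places.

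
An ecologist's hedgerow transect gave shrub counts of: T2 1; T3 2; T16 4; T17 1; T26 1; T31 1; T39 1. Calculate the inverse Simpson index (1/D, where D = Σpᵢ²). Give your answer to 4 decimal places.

Total N = 1+2+4+1+1+1+1 = 11, so the proportions are 0.09090909, 0.18181818, 0.36363636, 0.09090909, 0.09090909, 0.09090909, 0.09090909 (working shown to 8 dp, full precision carried).
D = 0.09090909² + 0.18181818² + 0.36363636² + 0.09090909² + 0.09090909² + 0.09090909² + 0.09090909² = 0.00826446 + 0.03305785 + 0.13223140 + 0.00826446 + 0.00826446 + 0.00826446 + 0.00826446 = 0.20661157.
So 1/D = 4.840000, i.e. 4.8400 to 4 decimal places.

4.8400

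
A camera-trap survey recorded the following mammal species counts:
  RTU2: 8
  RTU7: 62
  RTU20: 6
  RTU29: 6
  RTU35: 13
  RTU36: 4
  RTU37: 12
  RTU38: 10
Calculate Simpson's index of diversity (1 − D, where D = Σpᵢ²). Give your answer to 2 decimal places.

0.70

Total N = 8+62+6+6+13+4+12+10 = 121, so the proportions are 0.0661, 0.5124, 0.0496, 0.0496, 0.1074, 0.0331, 0.0992, 0.0826 (working shown to 4 dp, full precision carried).
D = 0.0661² + 0.5124² + 0.0496² + 0.0496² + 0.1074² + 0.0331² + 0.0992² + 0.0826² = 0.0044 + 0.2626 + 0.0025 + 0.0025 + 0.0115 + 0.0011 + 0.0098 + 0.0068 = 0.3011.
So 1 − D = 0.6989, i.e. 0.70 to 2 decimal places.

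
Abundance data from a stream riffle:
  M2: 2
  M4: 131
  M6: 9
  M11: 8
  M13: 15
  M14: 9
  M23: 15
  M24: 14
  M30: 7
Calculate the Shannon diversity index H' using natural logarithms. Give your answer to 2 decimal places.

1.40

Total N = 2+131+9+8+15+9+15+14+7 = 210, so the proportions are 0.0095, 0.6238, 0.0429, 0.0381, 0.0714, 0.0429, 0.0714, 0.0667, 0.0333 (working shown to 4 dp, full precision carried).
Each pᵢ ln pᵢ term: 0.0095×(-4.6540)=-0.0443, 0.6238×(-0.4719)=-0.2944, 0.0429×(-3.1499)=-0.1350, 0.0381×(-3.2677)=-0.1245, 0.0714×(-2.6391)=-0.1885, 0.0429×(-3.1499)=-0.1350, 0.0714×(-2.6391)=-0.1885, 0.0667×(-2.7081)=-0.1805, 0.0333×(-3.4012)=-0.1134.
Sum = -1.4041, so H' = 1.40.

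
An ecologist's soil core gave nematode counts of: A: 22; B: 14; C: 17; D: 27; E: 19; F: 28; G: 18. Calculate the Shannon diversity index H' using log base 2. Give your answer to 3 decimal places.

2.768

Total N = 22+14+17+27+19+28+18 = 145, so the proportions are 0.151724, 0.096552, 0.117241, 0.186207, 0.131034, 0.193103, 0.124138 (working shown to 6 dp, full precision carried).
Each pᵢ log₂ pᵢ term: 0.151724×(-2.720477)=-0.412762, 0.096552×(-3.372554)=-0.325626, 0.117241×(-3.092446)=-0.362563, 0.186207×(-2.425022)=-0.451556, 0.131034×(-2.931982)=-0.384191, 0.193103×(-2.372554)=-0.458148, 0.124138×(-3.009984)=-0.373653.
Sum = -2.768499, so H' = 2.768.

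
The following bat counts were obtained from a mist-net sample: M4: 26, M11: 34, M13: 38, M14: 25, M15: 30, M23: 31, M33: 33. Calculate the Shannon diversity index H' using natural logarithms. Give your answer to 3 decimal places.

Total N = 26+34+38+25+30+31+33 = 217, so the proportions are 0.11982, 0.15668, 0.17512, 0.11521, 0.13825, 0.14286, 0.15207 (working shown to 5 dp, full precision carried).
Each pᵢ ln pᵢ term: 0.11982×(-2.12180)=-0.25422, 0.15668×(-1.85354)=-0.29042, 0.17512×(-1.74231)=-0.30511, 0.11521×(-2.16102)=-0.24897, 0.13825×(-1.97870)=-0.27355, 0.14286×(-1.94591)=-0.27799, 0.15207×(-1.88339)=-0.28641.
Sum = -1.93667, so H' = 1.937.

1.937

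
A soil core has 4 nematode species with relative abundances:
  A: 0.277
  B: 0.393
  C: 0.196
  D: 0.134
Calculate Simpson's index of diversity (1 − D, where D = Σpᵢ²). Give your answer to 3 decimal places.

0.712

D = 0.277² + 0.393² + 0.196² + 0.134² = 0.07673 + 0.15445 + 0.03842 + 0.01796 = 0.28755 (working shown to 5 dp, full precision carried).
So 1 − D = 0.71245, i.e. 0.712 to 3 decimal places.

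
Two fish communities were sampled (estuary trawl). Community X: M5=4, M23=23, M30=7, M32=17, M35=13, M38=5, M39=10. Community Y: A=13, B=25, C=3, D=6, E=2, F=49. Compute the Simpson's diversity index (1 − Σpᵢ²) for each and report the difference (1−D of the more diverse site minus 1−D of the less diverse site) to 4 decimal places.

Community X: N=79, proportions 0.050633, 0.291139, 0.088608, 0.21519, 0.164557, 0.063291, 0.126582, giving 1−D = 0.811408 (working shown to 6 dp, full precision carried).
Community Y: N=98, proportions 0.132653, 0.255102, 0.030612, 0.061224, 0.020408, 0.5, giving 1−D = 0.662224.
Difference = |0.811408 − 0.662224| = 0.149184, i.e. 0.1492 to 4 decimal places.

0.1492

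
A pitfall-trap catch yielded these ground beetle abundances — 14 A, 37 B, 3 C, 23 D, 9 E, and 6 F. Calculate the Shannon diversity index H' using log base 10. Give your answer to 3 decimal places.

Total N = 14+37+3+23+9+6 = 92, so the proportions are 0.15217, 0.40217, 0.03261, 0.25, 0.09783, 0.06522 (working shown to 5 dp, full precision carried).
Each pᵢ log₁₀ pᵢ term: 0.15217×(-0.81766)=-0.12443, 0.40217×(-0.39559)=-0.15909, 0.03261×(-1.48667)=-0.04848, 0.25×(-0.60206)=-0.15051, 0.09783×(-1.00955)=-0.09876, 0.06522×(-1.18564)=-0.07732.
Sum = -0.65860, so H' = 0.659.

0.659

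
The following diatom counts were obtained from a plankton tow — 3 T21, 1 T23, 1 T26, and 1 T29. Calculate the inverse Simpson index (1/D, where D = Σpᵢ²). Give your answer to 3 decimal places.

3.000

Total N = 3+1+1+1 = 6, so the proportions are 0.5, 0.166667, 0.166667, 0.166667 (working shown to 6 dp, full precision carried).
D = 0.5² + 0.166667² + 0.166667² + 0.166667² = 0.250000 + 0.027778 + 0.027778 + 0.027778 = 0.333333.
So 1/D = 3.00000, i.e. 3.000 to 3 decimal places.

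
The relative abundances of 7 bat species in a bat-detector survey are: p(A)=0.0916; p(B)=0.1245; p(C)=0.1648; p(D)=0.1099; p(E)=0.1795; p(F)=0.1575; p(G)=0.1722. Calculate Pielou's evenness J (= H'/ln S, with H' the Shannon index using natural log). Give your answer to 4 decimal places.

0.9869

H' = −Σ pᵢ ln pᵢ = −((-0.218954) + (-0.259389) + (-0.297138) + (-0.242679) + (-0.308306) + (-0.291112) + (-0.302917)) = 1.920495 (working shown to 6 dp, full precision carried).
With S = 7 species, ln S = 1.945910, so J = 1.920495/1.945910 = 0.986939, i.e. 0.9869 to 4 decimal places.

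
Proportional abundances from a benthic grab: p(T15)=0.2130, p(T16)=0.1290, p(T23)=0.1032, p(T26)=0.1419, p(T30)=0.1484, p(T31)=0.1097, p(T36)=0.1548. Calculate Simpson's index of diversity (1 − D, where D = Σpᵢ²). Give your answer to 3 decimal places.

D = 0.213² + 0.129² + 0.1032² + 0.1419² + 0.1484² + 0.1097² + 0.1548² = 0.04537 + 0.01664 + 0.01065 + 0.02014 + 0.02202 + 0.01203 + 0.02396 = 0.15082 (working shown to 5 dp, full precision carried).
So 1 − D = 0.84918, i.e. 0.849 to 3 decimal places.

0.849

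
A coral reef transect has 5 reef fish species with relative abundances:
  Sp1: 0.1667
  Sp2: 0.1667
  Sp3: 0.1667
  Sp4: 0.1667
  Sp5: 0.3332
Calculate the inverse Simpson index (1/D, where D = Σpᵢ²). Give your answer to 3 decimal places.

4.501

D = 0.1667² + 0.1667² + 0.1667² + 0.1667² + 0.3332² = 0.0277889 + 0.0277889 + 0.0277889 + 0.0277889 + 0.1110222 = 0.2221778 (working shown to 7 dp, full precision carried).
So 1/D = 4.50090, i.e. 4.501 to 3 decimal places.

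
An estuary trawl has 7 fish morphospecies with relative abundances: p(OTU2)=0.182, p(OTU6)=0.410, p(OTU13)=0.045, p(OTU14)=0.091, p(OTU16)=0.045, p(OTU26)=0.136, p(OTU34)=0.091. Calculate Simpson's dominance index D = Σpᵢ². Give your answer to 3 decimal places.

0.240

D = 0.182² + 0.41² + 0.045² + 0.091² + 0.045² + 0.136² + 0.091² = 0.03312 + 0.16810 + 0.00202 + 0.00828 + 0.00202 + 0.01850 + 0.00828 = 0.24033 (working shown to 5 dp, full precision carried).
To 3 decimal places, D = 0.240.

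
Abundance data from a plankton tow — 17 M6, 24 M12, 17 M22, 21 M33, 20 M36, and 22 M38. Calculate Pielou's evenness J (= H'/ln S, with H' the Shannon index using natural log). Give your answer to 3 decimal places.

0.996

Total N = 17+24+17+21+20+22 = 121, so the proportions are 0.1405, 0.19835, 0.1405, 0.17355, 0.16529, 0.18182 (working shown to 5 dp, full precision carried).
H' = −Σ pᵢ ln pᵢ = −((-0.27573) + (-0.32087) + (-0.27573) + (-0.30394) + (-0.29753) + (-0.30995)) = 1.78376.
With S = 6 species, ln S = 1.79176, so J = 1.78376/1.79176 = 0.99554, i.e. 0.996 to 3 decimal places.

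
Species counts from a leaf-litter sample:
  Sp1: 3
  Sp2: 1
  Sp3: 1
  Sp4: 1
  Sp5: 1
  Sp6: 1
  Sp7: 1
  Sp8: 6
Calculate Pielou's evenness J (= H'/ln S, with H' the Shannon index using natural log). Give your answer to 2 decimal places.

Total N = 3+1+1+1+1+1+1+6 = 15, so the proportions are 0.2, 0.0667, 0.0667, 0.0667, 0.0667, 0.0667, 0.0667, 0.4 (working shown to 4 dp, full precision carried).
H' = −Σ pᵢ ln pᵢ = −((-0.3219) + (-0.1805) + (-0.1805) + (-0.1805) + (-0.1805) + (-0.1805) + (-0.1805) + (-0.3665)) = 1.7716.
With S = 8 species, ln S = 2.0794, so J = 1.7716/2.0794 = 0.8520, i.e. 0.85 to 2 decimal places.

0.85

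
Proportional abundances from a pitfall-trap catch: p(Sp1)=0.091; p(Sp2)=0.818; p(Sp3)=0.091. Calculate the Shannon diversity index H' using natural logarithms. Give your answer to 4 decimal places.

Each pᵢ ln pᵢ term (working shown to 6 dp, full precision carried): 0.091×(-2.396896)=-0.218118, 0.818×(-0.200893)=-0.164330, 0.091×(-2.396896)=-0.218118.
Sum = -0.600565, so H' = 0.6006.

0.6006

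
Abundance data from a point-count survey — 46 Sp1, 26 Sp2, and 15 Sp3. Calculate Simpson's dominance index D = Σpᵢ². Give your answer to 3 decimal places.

Total N = 46+26+15 = 87, so the proportions are 0.52874, 0.29885, 0.17241 (working shown to 5 dp, full precision carried).
D = 0.52874² + 0.29885² + 0.17241² = 0.27956 + 0.08931 + 0.02973 = 0.39860.
To 3 decimal places, D = 0.399.

0.399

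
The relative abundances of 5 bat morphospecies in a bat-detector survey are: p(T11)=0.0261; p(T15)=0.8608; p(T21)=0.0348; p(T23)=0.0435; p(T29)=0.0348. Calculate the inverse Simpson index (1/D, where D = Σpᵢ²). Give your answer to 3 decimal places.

D = 0.0261² + 0.8608² + 0.0348² + 0.0435² + 0.0348² = 0.000681 + 0.740977 + 0.001211 + 0.001892 + 0.001211 = 0.745972 (working shown to 6 dp, full precision carried).
So 1/D = 1.34053, i.e. 1.341 to 3 decimal places.

1.341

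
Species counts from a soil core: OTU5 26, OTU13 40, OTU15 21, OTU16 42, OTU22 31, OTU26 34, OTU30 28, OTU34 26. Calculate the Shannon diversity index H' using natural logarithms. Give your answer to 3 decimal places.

2.056

Total N = 26+40+21+42+31+34+28+26 = 248, so the proportions are 0.10484, 0.16129, 0.08468, 0.16935, 0.125, 0.1371, 0.1129, 0.10484 (working shown to 5 dp, full precision carried).
Each pᵢ ln pᵢ term: 0.10484×(-2.25533)=-0.23645, 0.16129×(-1.82455)=-0.29428, 0.08468×(-2.46891)=-0.20906, 0.16935×(-1.77576)=-0.30073, 0.125×(-2.07944)=-0.25993, 0.1371×(-1.98707)=-0.27242, 0.1129×(-2.18122)=-0.24627, 0.10484×(-2.25533)=-0.23645.
Sum = -2.05559, so H' = 2.056.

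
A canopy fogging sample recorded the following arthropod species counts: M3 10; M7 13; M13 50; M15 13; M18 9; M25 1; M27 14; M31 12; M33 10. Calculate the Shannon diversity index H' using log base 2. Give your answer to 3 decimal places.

Total N = 10+13+50+13+9+1+14+12+10 = 132, so the proportions are 0.07576, 0.09848, 0.37879, 0.09848, 0.06818, 0.00758, 0.10606, 0.09091, 0.07576 (working shown to 5 dp, full precision carried).
Each pᵢ log₂ pᵢ term: 0.07576×(-3.72247)=-0.28201, 0.09848×(-3.34395)=-0.32933, 0.37879×(-1.40054)=-0.53051, 0.09848×(-3.34395)=-0.32933, 0.06818×(-3.87447)=-0.26417, 0.00758×(-7.04439)=-0.05337, 0.10606×(-3.23704)=-0.34332, 0.09091×(-3.45943)=-0.31449, 0.07576×(-3.72247)=-0.28201.
Sum = -2.72853, so H' = 2.729.

2.729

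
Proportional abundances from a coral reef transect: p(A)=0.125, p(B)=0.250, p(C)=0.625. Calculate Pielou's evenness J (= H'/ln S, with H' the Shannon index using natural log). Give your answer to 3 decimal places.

H' = −Σ pᵢ ln pᵢ = −((-0.25993) + (-0.34657) + (-0.29375)) = 0.90026 (working shown to 5 dp, full precision carried).
With S = 3 species, ln S = 1.09861, so J = 0.90026/1.09861 = 0.81945, i.e. 0.819 to 3 decimal places.

0.819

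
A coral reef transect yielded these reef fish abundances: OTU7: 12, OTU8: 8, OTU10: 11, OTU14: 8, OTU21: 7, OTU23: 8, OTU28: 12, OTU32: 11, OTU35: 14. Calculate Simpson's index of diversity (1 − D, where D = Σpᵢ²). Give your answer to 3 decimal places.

Total N = 12+8+11+8+7+8+12+11+14 = 91, so the proportions are 0.13187, 0.08791, 0.12088, 0.08791, 0.07692, 0.08791, 0.13187, 0.12088, 0.15385 (working shown to 5 dp, full precision carried).
D = 0.13187² + 0.08791² + 0.12088² + 0.08791² + 0.07692² + 0.08791² + 0.13187² + 0.12088² + 0.15385² = 0.01739 + 0.00773 + 0.01461 + 0.00773 + 0.00592 + 0.00773 + 0.01739 + 0.01461 + 0.02367 = 0.11677.
So 1 − D = 0.88323, i.e. 0.883 to 3 decimal places.

0.883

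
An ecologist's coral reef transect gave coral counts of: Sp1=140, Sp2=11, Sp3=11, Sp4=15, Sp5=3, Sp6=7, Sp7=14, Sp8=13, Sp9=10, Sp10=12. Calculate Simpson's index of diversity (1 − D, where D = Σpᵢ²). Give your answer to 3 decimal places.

0.628

Total N = 140+11+11+15+3+7+14+13+10+12 = 236, so the proportions are 0.59322, 0.04661, 0.04661, 0.06356, 0.01271, 0.02966, 0.05932, 0.05508, 0.04237, 0.05085 (working shown to 5 dp, full precision carried).
D = 0.59322² + 0.04661² + 0.04661² + 0.06356² + 0.01271² + 0.02966² + 0.05932² + 0.05508² + 0.04237² + 0.05085² = 0.35191 + 0.00217 + 0.00217 + 0.00404 + 0.00016 + 0.00088 + 0.00352 + 0.00303 + 0.00180 + 0.00259 = 0.37227.
So 1 − D = 0.62773, i.e. 0.628 to 3 decimal places.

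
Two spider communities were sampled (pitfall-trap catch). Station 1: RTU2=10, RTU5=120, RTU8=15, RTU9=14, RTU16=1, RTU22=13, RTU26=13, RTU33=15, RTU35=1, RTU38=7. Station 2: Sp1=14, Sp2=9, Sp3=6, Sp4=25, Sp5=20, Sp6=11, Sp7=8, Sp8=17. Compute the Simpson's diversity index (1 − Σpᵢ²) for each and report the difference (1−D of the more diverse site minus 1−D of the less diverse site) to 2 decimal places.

0.21

Station 1: N=209, proportions 0.047847, 0.574163, 0.07177, 0.066986, 0.004785, 0.062201, 0.062201, 0.07177, 0.004785, 0.033493, giving 1−D = 0.644353 (working shown to 6 dp, full precision carried).
Station 2: N=110, proportions 0.127273, 0.081818, 0.054545, 0.227273, 0.181818, 0.1, 0.072727, 0.154545, giving 1−D = 0.850248.
Difference = |0.644353 − 0.850248| = 0.205895, i.e. 0.21 to 2 decimal places.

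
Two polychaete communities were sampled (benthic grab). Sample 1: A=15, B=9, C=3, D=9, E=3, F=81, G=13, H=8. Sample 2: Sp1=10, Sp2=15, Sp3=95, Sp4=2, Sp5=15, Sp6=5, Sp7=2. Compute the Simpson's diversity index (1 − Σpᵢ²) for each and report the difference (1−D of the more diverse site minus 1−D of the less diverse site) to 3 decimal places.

0.101

Sample 1: N=141, proportions 0.106383, 0.06383, 0.021277, 0.06383, 0.021277, 0.574468, 0.092199, 0.056738, giving 1−D = 0.637895 (working shown to 6 dp, full precision carried).
Sample 2: N=144, proportions 0.069444, 0.104167, 0.659722, 0.013889, 0.104167, 0.034722, 0.013889, giving 1−D = 0.536651.
Difference = |0.637895 − 0.536651| = 0.101244, i.e. 0.101 to 3 decimal places.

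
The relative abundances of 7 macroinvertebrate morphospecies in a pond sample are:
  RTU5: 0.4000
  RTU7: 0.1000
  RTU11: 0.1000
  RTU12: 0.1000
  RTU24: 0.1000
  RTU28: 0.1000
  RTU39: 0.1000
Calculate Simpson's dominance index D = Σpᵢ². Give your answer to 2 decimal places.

0.22

D = 0.4² + 0.1² + 0.1² + 0.1² + 0.1² + 0.1² + 0.1² = 0.1600 + 0.0100 + 0.0100 + 0.0100 + 0.0100 + 0.0100 + 0.0100 = 0.2200 (working shown to 4 dp, full precision carried).
To 2 decimal places, D = 0.22.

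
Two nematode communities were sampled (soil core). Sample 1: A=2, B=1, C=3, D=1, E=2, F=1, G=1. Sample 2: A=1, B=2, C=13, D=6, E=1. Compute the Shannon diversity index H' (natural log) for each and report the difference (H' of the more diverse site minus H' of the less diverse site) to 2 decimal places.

0.69

Sample 1: N=11, proportions 0.18182, 0.09091, 0.27273, 0.09091, 0.18182, 0.09091, 0.09091, giving H' = 1.84622 (working shown to 5 dp, full precision carried).
Sample 2: N=23, proportions 0.04348, 0.08696, 0.56522, 0.26087, 0.04348, giving H' = 1.15805.
Difference = |1.84622 − 1.15805| = 0.68817, i.e. 0.69 to 2 decimal places.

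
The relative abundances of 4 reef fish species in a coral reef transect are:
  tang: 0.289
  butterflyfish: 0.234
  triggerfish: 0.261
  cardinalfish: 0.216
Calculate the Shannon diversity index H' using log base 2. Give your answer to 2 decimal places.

1.99

Each pᵢ log₂ pᵢ term (working shown to 4 dp, full precision carried): 0.289×(-1.7909)=-0.5176, 0.234×(-2.0954)=-0.4903, 0.261×(-1.9379)=-0.5058, 0.216×(-2.2109)=-0.4776.
Sum = -1.9912, so H' = 1.99.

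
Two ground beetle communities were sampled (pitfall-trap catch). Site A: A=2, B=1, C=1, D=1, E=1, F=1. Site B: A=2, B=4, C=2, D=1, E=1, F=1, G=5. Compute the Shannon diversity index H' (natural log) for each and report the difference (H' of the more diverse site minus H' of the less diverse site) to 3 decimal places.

Site A: N=7, proportions 0.28571, 0.14286, 0.14286, 0.14286, 0.14286, 0.14286, giving H' = 1.74787 (working shown to 5 dp, full precision carried).
Site B: N=16, proportions 0.125, 0.25, 0.125, 0.0625, 0.0625, 0.0625, 0.3125, giving H' = 1.74978.
Difference = |1.74787 − 1.74978| = 0.00191, i.e. 0.002 to 3 decimal places.

0.002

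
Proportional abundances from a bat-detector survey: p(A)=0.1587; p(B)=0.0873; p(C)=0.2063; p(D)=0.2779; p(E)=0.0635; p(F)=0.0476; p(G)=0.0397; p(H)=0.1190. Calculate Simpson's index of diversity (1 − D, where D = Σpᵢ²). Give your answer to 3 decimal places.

0.825

D = 0.1587² + 0.0873² + 0.2063² + 0.2779² + 0.0635² + 0.0476² + 0.0397² + 0.119² = 0.02519 + 0.00762 + 0.04256 + 0.07723 + 0.00403 + 0.00227 + 0.00158 + 0.01416 = 0.17463 (working shown to 5 dp, full precision carried).
So 1 − D = 0.82537, i.e. 0.825 to 3 decimal places.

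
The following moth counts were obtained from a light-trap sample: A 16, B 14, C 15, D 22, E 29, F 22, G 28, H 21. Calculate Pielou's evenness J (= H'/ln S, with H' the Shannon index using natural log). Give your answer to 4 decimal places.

Total N = 16+14+15+22+29+22+28+21 = 167, so the proportions are 0.095808, 0.083832, 0.08982, 0.131737, 0.173653, 0.131737, 0.167665, 0.125749 (working shown to 6 dp, full precision carried).
H' = −Σ pᵢ ln pᵢ = −((-0.224709) + (-0.207815) + (-0.216462) + (-0.267024) + (-0.304013) + (-0.267024) + (-0.299414) + (-0.260736)) = 2.047197.
With S = 8 species, ln S = 2.079442, so J = 2.047197/2.079442 = 0.984494, i.e. 0.9845 to 4 decimal places.

0.9845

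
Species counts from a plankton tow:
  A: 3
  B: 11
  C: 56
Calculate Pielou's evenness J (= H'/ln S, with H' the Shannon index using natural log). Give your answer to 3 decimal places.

0.550

Total N = 3+11+56 = 70, so the proportions are 0.04286, 0.15714, 0.8 (working shown to 5 dp, full precision carried).
H' = −Σ pᵢ ln pᵢ = −((-0.13499) + (-0.29081) + (-0.17851)) = 0.60432.
With S = 3 species, ln S = 1.09861, so J = 0.60432/1.09861 = 0.55007, i.e. 0.550 to 3 decimal places.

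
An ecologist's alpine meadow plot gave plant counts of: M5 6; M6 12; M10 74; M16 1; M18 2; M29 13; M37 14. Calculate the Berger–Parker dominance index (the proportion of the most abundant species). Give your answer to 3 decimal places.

Total N = 6+12+74+1+2+13+14 = 122, so the proportions are 0.04918, 0.09836, 0.60656, 0.0082, 0.01639, 0.10656, 0.11475 (working shown to 5 dp, full precision carried).
The largest proportion is 0.60656, i.e. d = 0.607 to 3 decimal places.

0.607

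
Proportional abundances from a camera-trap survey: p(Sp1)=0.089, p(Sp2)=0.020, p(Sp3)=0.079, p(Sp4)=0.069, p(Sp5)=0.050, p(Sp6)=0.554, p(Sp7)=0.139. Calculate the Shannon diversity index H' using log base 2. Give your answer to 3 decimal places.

Each pᵢ log₂ pᵢ term (working shown to 5 dp, full precision carried): 0.089×(-3.49005)=-0.31061, 0.02×(-5.64386)=-0.11288, 0.079×(-3.66200)=-0.28930, 0.069×(-3.85726)=-0.26615, 0.05×(-4.32193)=-0.21610, 0.554×(-0.85204)=-0.47203, 0.139×(-2.84684)=-0.39571.
Sum = -2.06278, so H' = 2.063.

2.063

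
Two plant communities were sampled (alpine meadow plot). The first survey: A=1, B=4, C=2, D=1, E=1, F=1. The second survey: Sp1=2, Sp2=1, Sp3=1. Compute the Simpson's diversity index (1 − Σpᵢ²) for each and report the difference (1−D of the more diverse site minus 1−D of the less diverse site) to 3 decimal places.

The first survey: N=10, proportions 0.1, 0.4, 0.2, 0.1, 0.1, 0.1, giving 1−D = 0.76000 (working shown to 5 dp, full precision carried).
The second survey: N=4, proportions 0.5, 0.25, 0.25, giving 1−D = 0.62500.
Difference = |0.76000 − 0.62500| = 0.13500, i.e. 0.135 to 3 decimal places.

0.135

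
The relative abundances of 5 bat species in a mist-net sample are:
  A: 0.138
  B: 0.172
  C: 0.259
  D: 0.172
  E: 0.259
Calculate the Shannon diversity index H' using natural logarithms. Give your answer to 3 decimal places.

1.579

Each pᵢ ln pᵢ term (working shown to 5 dp, full precision carried): 0.138×(-1.98050)=-0.27331, 0.172×(-1.76026)=-0.30276, 0.259×(-1.35093)=-0.34989, 0.172×(-1.76026)=-0.30276, 0.259×(-1.35093)=-0.34989.
Sum = -1.57862, so H' = 1.579.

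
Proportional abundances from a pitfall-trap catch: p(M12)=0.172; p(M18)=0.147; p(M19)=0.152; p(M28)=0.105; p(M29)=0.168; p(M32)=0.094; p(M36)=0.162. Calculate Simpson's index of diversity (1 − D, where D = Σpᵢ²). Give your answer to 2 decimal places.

D = 0.172² + 0.147² + 0.152² + 0.105² + 0.168² + 0.094² + 0.162² = 0.0296 + 0.0216 + 0.0231 + 0.0110 + 0.0282 + 0.0088 + 0.0262 = 0.1486 (working shown to 4 dp, full precision carried).
So 1 − D = 0.8514, i.e. 0.85 to 2 decimal places.

0.85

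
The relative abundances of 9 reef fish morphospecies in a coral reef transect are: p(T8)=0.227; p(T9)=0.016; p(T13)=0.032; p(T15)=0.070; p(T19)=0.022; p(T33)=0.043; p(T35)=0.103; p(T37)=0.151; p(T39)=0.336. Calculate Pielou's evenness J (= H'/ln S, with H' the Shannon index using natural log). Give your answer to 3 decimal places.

0.821

H' = −Σ pᵢ ln pᵢ = −((-0.33660) + (-0.06616) + (-0.11014) + (-0.18615) + (-0.08397) + (-0.13530) + (-0.23412) + (-0.28546) + (-0.36646)) = 1.80436 (working shown to 5 dp, full precision carried).
With S = 9 species, ln S = 2.19722, so J = 1.80436/2.19722 = 0.82120, i.e. 0.821 to 3 decimal places.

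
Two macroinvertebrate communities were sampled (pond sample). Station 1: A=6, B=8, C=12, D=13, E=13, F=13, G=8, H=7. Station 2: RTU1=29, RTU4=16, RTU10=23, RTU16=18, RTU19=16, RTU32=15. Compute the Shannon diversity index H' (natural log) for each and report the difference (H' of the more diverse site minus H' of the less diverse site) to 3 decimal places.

0.277

Station 1: N=80, proportions 0.075, 0.1, 0.15, 0.1625, 0.1625, 0.1625, 0.1, 0.0875, giving H' = 2.03834 (working shown to 5 dp, full precision carried).
Station 2: N=117, proportions 0.24786, 0.13675, 0.19658, 0.15385, 0.13675, 0.12821, giving H' = 1.76099.
Difference = |2.03834 − 1.76099| = 0.27735, i.e. 0.277 to 3 decimal places.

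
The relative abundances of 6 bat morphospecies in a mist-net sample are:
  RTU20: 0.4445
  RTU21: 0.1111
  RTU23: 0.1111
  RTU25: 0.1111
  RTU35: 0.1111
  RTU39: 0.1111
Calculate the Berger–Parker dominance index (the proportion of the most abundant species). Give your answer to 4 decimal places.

0.4445

The largest proportion is 0.4445, i.e. d = 0.4445 to 4 decimal places.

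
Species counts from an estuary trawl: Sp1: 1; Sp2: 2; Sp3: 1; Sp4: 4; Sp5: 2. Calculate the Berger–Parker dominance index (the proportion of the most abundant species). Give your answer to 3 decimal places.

0.400

Total N = 1+2+1+4+2 = 10, so the proportions are 0.1, 0.2, 0.1, 0.4, 0.2 (working shown to 5 dp, full precision carried).
The largest proportion is 0.4, i.e. d = 0.400 to 3 decimal places.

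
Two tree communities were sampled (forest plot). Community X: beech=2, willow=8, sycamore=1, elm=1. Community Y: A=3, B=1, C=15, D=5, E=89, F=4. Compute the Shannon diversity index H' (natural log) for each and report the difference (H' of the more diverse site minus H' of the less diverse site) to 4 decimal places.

0.1269

Community X: N=12, proportions 0.166667, 0.666667, 0.083333, 0.083333, giving H' = 0.983088 (working shown to 6 dp, full precision carried).
Community Y: N=117, proportions 0.025641, 0.008547, 0.128205, 0.042735, 0.760684, 0.034188, giving H' = 0.856212.
Difference = |0.983088 − 0.856212| = 0.126876, i.e. 0.1269 to 4 decimal places.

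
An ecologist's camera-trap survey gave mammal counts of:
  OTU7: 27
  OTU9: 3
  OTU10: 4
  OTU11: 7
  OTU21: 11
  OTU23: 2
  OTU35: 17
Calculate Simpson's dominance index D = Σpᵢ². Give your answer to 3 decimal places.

Total N = 27+3+4+7+11+2+17 = 71, so the proportions are 0.38028, 0.04225, 0.05634, 0.09859, 0.15493, 0.02817, 0.23944 (working shown to 5 dp, full precision carried).
D = 0.38028² + 0.04225² + 0.05634² + 0.09859² + 0.15493² + 0.02817² + 0.23944² = 0.14461 + 0.00179 + 0.00317 + 0.00972 + 0.02400 + 0.00079 + 0.05733 = 0.24142.
To 3 decimal places, D = 0.241.

0.241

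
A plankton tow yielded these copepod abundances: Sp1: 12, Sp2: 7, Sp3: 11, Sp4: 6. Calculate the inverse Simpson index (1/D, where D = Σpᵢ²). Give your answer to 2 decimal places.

3.70

Total N = 12+7+11+6 = 36, so the proportions are 0.333333, 0.194444, 0.305556, 0.166667 (working shown to 6 dp, full precision carried).
D = 0.333333² + 0.194444² + 0.305556² + 0.166667² = 0.111111 + 0.037809 + 0.093364 + 0.027778 = 0.270062.
So 1/D = 3.7029, i.e. 3.70 to 2 decimal places.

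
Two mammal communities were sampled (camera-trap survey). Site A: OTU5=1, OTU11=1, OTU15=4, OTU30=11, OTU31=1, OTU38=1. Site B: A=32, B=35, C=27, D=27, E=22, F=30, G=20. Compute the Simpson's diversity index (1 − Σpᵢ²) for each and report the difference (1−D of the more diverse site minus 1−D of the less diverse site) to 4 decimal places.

Site A: N=19, proportions 0.052631579, 0.052631579, 0.210526316, 0.578947368, 0.052631579, 0.052631579, giving 1−D = 0.609418283 (working shown to 9 dp, full precision carried).
Site B: N=193, proportions 0.165803109, 0.18134715, 0.139896373, 0.139896373, 0.113989637, 0.155440415, 0.103626943, giving 1−D = 0.852586647.
Difference = |0.609418283 − 0.852586647| = 0.243168364, i.e. 0.2432 to 4 decimal places.

0.2432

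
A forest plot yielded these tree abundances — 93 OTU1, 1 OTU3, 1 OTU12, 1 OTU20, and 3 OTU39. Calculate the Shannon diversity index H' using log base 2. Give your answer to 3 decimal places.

Total N = 93+1+1+1+3 = 99, so the proportions are 0.93939, 0.0101, 0.0101, 0.0101, 0.0303 (working shown to 5 dp, full precision carried).
Each pᵢ log₂ pᵢ term: 0.93939×(-0.09020)=-0.08473, 0.0101×(-6.62936)=-0.06696, 0.0101×(-6.62936)=-0.06696, 0.0101×(-6.62936)=-0.06696, 0.0303×(-5.04439)=-0.15286.
Sum = -0.43848, so H' = 0.438.

0.438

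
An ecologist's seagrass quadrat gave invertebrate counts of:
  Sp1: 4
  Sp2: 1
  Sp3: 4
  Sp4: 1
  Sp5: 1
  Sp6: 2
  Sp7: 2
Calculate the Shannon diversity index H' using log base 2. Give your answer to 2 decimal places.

2.57

Total N = 4+1+4+1+1+2+2 = 15, so the proportions are 0.2667, 0.0667, 0.2667, 0.0667, 0.0667, 0.1333, 0.1333 (working shown to 4 dp, full precision carried).
Each pᵢ log₂ pᵢ term: 0.2667×(-1.9069)=-0.5085, 0.0667×(-3.9069)=-0.2605, 0.2667×(-1.9069)=-0.5085, 0.0667×(-3.9069)=-0.2605, 0.0667×(-3.9069)=-0.2605, 0.1333×(-2.9069)=-0.3876, 0.1333×(-2.9069)=-0.3876.
Sum = -2.5736, so H' = 2.57.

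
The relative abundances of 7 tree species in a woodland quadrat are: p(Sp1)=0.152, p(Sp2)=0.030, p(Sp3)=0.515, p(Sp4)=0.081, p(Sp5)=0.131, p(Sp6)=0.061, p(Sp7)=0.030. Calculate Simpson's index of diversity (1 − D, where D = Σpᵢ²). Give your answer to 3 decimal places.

0.682

D = 0.152² + 0.03² + 0.515² + 0.081² + 0.131² + 0.061² + 0.03² = 0.02310 + 0.00090 + 0.26522 + 0.00656 + 0.01716 + 0.00372 + 0.00090 = 0.31757 (working shown to 5 dp, full precision carried).
So 1 − D = 0.68243, i.e. 0.682 to 3 decimal places.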